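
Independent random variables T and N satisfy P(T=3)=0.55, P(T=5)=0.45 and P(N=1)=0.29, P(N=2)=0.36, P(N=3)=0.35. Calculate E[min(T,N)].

2.06

E[min(T,N)] = Σ_t Σ_n min(t,n) · P(T=t)P(N=n)
 = 1·0.1595 + 2·0.198 + 3·0.1925 + 1·0.1305 + 2·0.162 + 3·0.1575
 = 0.1595 + 0.396 + 0.5775 + 0.1305 + 0.324 + 0.4725
 = 2.06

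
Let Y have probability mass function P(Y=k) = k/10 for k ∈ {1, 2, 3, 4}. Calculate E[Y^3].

35.4

E[Y^3] = Σ y^3·P(Y=y)
 = 1·1/10 + 8·1/5 + 27·3/10 + 64·2/5
 = 1/10 + 8/5 + 81/10 + 128/5
 = 177/5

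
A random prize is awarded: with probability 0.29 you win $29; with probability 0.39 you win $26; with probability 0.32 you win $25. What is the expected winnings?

26.55

E[payout] = 29·0.29 + 26·0.39 + 25·0.32
 = 8.41 + 10.14 + 8
 = 26.55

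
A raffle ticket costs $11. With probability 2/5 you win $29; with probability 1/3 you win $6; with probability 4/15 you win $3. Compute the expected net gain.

3.4

E[payout] = 29·2/5 + 6·1/3 + 3·4/15
 = 58/5 + 2 + 4/5
 = 72/5
Net = 72/5 - 11 = 17/5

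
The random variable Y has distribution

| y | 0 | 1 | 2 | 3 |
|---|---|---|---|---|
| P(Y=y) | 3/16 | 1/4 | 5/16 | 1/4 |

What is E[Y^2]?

E[Y^2] = Σ y^2·P(Y=y)
 = 0·3/16 + 1·1/4 + 4·5/16 + 9·1/4
 = 0 + 1/4 + 5/4 + 9/4
 = 15/4

3.75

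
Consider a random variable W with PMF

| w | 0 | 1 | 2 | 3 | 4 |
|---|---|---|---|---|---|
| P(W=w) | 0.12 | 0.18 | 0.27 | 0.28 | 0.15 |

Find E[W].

2.16

E[W] = Σ w·P(W=w)
 = 0·0.12 + 1·0.18 + 2·0.27 + 3·0.28 + 4·0.15
 = 0 + 0.18 + 0.54 + 0.84 + 0.6
 = 2.16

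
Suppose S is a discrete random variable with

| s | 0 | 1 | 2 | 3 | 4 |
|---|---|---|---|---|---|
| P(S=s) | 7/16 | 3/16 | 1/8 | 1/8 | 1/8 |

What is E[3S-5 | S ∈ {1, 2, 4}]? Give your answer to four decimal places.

P(S ∈ {1, 2, 4}) = 3/16 + 1/8 + 1/8 = 7/16.
E[3S-5 | S ∈ {1, 2, 4}] = [(-2)·3/16 + 1·1/8 + 7·1/8] / (7/16)
 = 5/8 / (7/16)
 = 10/7

1.4286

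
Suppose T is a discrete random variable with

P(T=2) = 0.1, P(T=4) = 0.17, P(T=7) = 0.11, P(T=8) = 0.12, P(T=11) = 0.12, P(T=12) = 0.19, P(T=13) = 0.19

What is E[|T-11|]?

3.46

E[|T-11|] = Σ |t-11|·P(T=t)
 = 9·0.1 + 7·0.17 + 4·0.11 + 3·0.12 + 0·0.12 + 1·0.19 + 2·0.19
 = 0.9 + 1.19 + 0.44 + 0.36 + 0 + 0.19 + 0.38
 = 3.46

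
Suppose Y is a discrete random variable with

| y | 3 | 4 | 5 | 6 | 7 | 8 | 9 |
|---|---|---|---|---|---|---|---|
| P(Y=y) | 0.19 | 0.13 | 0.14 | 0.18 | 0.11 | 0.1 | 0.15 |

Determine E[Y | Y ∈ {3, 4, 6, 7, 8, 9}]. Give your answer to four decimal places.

P(Y ∈ {3, 4, 6, 7, 8, 9}) = 0.19 + 0.13 + 0.18 + 0.11 + 0.1 + 0.15 = 0.86.
E[Y | Y ∈ {3, 4, 6, 7, 8, 9}] = [3·0.19 + 4·0.13 + 6·0.18 + 7·0.11 + 8·0.1 + 9·0.15] / 0.86
 = 5.09 / 0.86
 = 509/86

5.9186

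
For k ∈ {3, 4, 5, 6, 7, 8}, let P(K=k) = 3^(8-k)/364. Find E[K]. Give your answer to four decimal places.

E[K] = Σ k·P(K=k)
 = 3·243/364 + 4·81/364 + 5·27/364 + 6·9/364 + 7·3/364 + 8·1/364
 = 729/364 + 81/91 + 135/364 + 27/182 + 3/52 + 2/91
 = 1271/364

3.4918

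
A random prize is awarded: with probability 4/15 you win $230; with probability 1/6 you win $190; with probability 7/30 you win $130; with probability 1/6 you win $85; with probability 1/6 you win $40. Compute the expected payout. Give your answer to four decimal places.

E[payout] = 230·4/15 + 190·1/6 + 130·7/30 + 85·1/6 + 40·1/6
 = 184/3 + 95/3 + 91/3 + 85/6 + 20/3
 = 865/6

144.1667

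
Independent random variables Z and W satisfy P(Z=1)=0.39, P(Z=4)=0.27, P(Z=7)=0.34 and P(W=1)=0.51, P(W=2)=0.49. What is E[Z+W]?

E[Z+W] = Σ_z Σ_w (z+w) · P(Z=z)P(W=w)
 = 2·0.1989 + 3·0.1911 + 5·0.1377 + 6·0.1323 + 8·0.1734 + 9·0.1666
 = 0.3978 + 0.5733 + 0.6885 + 0.7938 + 1.3872 + 1.4994
 = 5.34

5.34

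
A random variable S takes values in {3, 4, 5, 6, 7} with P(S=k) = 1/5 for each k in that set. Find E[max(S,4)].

E[max(S,4)] = Σ max(s,4)·P(S=s)
 = 4·1/5 + 4·1/5 + 5·1/5 + 6·1/5 + 7·1/5
 = 4/5 + 4/5 + 1 + 6/5 + 7/5
 = 26/5

5.2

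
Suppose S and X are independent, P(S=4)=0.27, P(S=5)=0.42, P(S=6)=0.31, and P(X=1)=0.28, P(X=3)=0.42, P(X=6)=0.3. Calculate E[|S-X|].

E[|S-X|] = Σ_s Σ_x |s-x| · P(S=s)P(X=x)
 = 3·0.0756 + 1·0.1134 + 2·0.081 + 4·0.1176 + 2·0.1764 + 1·0.126 + 5·0.0868 + 3·0.1302 + 0·0.093
 = 0.2268 + 0.1134 + 0.162 + 0.4704 + 0.3528 + 0.126 + 0.434 + 0.3906 + 0
 = 2.276

2.276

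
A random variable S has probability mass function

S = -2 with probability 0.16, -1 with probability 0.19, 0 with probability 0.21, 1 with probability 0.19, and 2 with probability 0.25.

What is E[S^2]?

2.02

E[S^2] = Σ s^2·P(S=s)
 = 4·0.16 + 1·0.19 + 0·0.21 + 1·0.19 + 4·0.25
 = 0.64 + 0.19 + 0 + 0.19 + 1
 = 2.02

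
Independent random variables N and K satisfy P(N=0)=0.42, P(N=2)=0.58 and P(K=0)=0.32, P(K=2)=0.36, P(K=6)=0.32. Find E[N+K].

E[N+K] = Σ_n Σ_k (n+k) · P(N=n)P(K=k)
 = 0·0.1344 + 2·0.1512 + 6·0.1344 + 2·0.1856 + 4·0.2088 + 8·0.1856
 = 0 + 0.3024 + 0.8064 + 0.3712 + 0.8352 + 1.4848
 = 3.8

3.8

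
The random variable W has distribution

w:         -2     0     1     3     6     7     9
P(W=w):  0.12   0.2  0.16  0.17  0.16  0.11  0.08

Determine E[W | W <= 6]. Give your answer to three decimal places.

P(W <= 6) = 0.12 + 0.2 + 0.16 + 0.17 + 0.16 = 0.81.
E[W | W <= 6] = [(-2)·0.12 + 0·0.2 + 1·0.16 + 3·0.17 + 6·0.16] / 0.81
 = 1.39 / 0.81
 = 139/81

1.716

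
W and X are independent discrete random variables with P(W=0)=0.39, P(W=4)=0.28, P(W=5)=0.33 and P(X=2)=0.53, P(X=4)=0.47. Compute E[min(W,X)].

1.7934

E[min(W,X)] = Σ_w Σ_x min(w,x) · P(W=w)P(X=x)
 = 0·0.2067 + 0·0.1833 + 2·0.1484 + 4·0.1316 + 2·0.1749 + 4·0.1551
 = 0 + 0 + 0.2968 + 0.5264 + 0.3498 + 0.6204
 = 1.7934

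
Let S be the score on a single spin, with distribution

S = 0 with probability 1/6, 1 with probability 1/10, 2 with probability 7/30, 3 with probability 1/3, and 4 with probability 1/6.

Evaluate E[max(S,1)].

E[max(S,1)] = Σ max(s,1)·P(S=s)
 = 1·1/6 + 1·1/10 + 2·7/30 + 3·1/3 + 4·1/6
 = 1/6 + 1/10 + 7/15 + 1 + 2/3
 = 12/5

2.4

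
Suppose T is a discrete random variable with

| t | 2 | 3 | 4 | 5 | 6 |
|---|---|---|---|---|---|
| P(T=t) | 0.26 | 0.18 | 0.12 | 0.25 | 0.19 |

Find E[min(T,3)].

2.74

E[min(T,3)] = Σ min(t,3)·P(T=t)
 = 2·0.26 + 3·0.18 + 3·0.12 + 3·0.25 + 3·0.19
 = 0.52 + 0.54 + 0.36 + 0.75 + 0.57
 = 2.74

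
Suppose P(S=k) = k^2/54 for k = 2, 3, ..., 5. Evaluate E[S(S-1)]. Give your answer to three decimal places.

13.963

E[S(S-1)] = Σ s(s-1)·P(S=s)
 = 2·2/27 + 6·1/6 + 12·8/27 + 20·25/54
 = 4/27 + 1 + 32/9 + 250/27
 = 377/27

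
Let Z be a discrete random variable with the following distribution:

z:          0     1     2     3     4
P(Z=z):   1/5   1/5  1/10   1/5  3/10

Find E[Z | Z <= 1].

0.5

P(Z <= 1) = 1/5 + 1/5 = 2/5.
E[Z | Z <= 1] = [0·1/5 + 1·1/5] / (2/5)
 = 1/5 / (2/5)
 = 1/2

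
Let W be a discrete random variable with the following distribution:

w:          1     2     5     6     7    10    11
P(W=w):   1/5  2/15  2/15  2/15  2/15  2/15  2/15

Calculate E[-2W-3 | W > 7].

-24

P(W > 7) = 2/15 + 2/15 = 4/15.
E[-2W-3 | W > 7] = [(-23)·2/15 + (-25)·2/15] / (4/15)
 = -32/5 / (4/15)
 = -24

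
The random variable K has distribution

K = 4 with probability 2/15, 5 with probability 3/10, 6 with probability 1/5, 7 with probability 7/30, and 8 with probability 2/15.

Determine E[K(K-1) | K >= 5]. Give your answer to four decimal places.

33.7692

P(K >= 5) = 3/10 + 1/5 + 7/30 + 2/15 = 13/15.
E[K(K-1) | K >= 5] = [20·3/10 + 30·1/5 + 42·7/30 + 56·2/15] / (13/15)
 = 439/15 / (13/15)
 = 439/13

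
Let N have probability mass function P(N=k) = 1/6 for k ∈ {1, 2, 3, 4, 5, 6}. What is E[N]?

3.5

E[N] = Σ n·P(N=n)
 = 1·1/6 + 2·1/6 + 3·1/6 + 4·1/6 + 5·1/6 + 6·1/6
 = 1/6 + 1/3 + 1/2 + 2/3 + 5/6 + 1
 = 7/2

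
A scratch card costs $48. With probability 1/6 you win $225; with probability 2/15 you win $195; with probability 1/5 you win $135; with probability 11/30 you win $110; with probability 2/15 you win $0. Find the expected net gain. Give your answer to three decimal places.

82.833

E[payout] = 225·1/6 + 195·2/15 + 135·1/5 + 110·11/30 + 0·2/15
 = 75/2 + 26 + 27 + 121/3 + 0
 = 785/6
Net = 785/6 - 48 = 497/6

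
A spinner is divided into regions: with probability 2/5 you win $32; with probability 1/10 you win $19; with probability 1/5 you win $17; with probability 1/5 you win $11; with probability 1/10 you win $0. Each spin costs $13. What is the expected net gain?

E[payout] = 32·2/5 + 19·1/10 + 17·1/5 + 11·1/5 + 0·1/10
 = 64/5 + 19/10 + 17/5 + 11/5 + 0
 = 203/10
Net = 203/10 - 13 = 73/10

7.3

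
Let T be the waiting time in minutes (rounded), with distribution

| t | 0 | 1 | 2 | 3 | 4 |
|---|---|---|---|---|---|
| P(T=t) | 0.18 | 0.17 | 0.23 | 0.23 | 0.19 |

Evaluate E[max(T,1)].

2.26

E[max(T,1)] = Σ max(t,1)·P(T=t)
 = 1·0.18 + 1·0.17 + 2·0.23 + 3·0.23 + 4·0.19
 = 0.18 + 0.17 + 0.46 + 0.69 + 0.76
 = 2.26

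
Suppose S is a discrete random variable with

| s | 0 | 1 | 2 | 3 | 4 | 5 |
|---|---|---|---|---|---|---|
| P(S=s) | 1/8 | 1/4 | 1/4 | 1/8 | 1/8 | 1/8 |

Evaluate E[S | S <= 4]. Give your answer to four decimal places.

P(S <= 4) = 1/8 + 1/4 + 1/4 + 1/8 + 1/8 = 7/8.
E[S | S <= 4] = [0·1/8 + 1·1/4 + 2·1/4 + 3·1/8 + 4·1/8] / (7/8)
 = 13/8 / (7/8)
 = 13/7

1.8571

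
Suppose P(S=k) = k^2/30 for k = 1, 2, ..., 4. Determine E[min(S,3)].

2.8

E[min(S,3)] = Σ min(s,3)·P(S=s)
 = 1·1/30 + 2·2/15 + 3·3/10 + 3·8/15
 = 1/30 + 4/15 + 9/10 + 8/5
 = 14/5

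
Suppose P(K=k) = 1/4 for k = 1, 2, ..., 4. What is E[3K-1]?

E[3K-1] = Σ (3k-1)·P(K=k)
 = 2·1/4 + 5·1/4 + 8·1/4 + 11·1/4
 = 1/2 + 5/4 + 2 + 11/4
 = 13/2

6.5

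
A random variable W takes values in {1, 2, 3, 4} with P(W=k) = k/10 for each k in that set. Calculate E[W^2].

E[W^2] = Σ w^2·P(W=w)
 = 1·1/10 + 4·1/5 + 9·3/10 + 16·2/5
 = 1/10 + 4/5 + 27/10 + 32/5
 = 10

10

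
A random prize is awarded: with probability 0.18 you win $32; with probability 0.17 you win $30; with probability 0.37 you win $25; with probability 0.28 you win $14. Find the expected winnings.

E[payout] = 32·0.18 + 30·0.17 + 25·0.37 + 14·0.28
 = 5.76 + 5.1 + 9.25 + 3.92
 = 24.03

24.03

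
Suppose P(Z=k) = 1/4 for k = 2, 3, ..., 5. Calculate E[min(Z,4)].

E[min(Z,4)] = Σ min(z,4)·P(Z=z)
 = 2·1/4 + 3·1/4 + 4·1/4 + 4·1/4
 = 1/2 + 3/4 + 1 + 1
 = 13/4

3.25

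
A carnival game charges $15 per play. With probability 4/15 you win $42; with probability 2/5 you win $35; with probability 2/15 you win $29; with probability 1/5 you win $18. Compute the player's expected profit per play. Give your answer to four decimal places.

17.6667

E[payout] = 42·4/15 + 35·2/5 + 29·2/15 + 18·1/5
 = 56/5 + 14 + 58/15 + 18/5
 = 98/3
Net = 98/3 - 15 = 53/3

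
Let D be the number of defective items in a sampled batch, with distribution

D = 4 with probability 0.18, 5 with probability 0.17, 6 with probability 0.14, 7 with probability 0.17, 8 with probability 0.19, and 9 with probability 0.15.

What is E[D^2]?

E[D^2] = Σ d^2·P(D=d)
 = 16·0.18 + 25·0.17 + 36·0.14 + 49·0.17 + 64·0.19 + 81·0.15
 = 2.88 + 4.25 + 5.04 + 8.33 + 12.16 + 12.15
 = 44.81

44.81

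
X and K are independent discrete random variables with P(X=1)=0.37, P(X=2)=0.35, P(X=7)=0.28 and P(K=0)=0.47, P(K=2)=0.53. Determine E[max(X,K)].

E[max(X,K)] = Σ_x Σ_k max(x,k) · P(X=x)P(K=k)
 = 1·0.1739 + 2·0.1961 + 2·0.1645 + 2·0.1855 + 7·0.1316 + 7·0.1484
 = 0.1739 + 0.3922 + 0.329 + 0.371 + 0.9212 + 1.0388
 = 3.2261

3.2261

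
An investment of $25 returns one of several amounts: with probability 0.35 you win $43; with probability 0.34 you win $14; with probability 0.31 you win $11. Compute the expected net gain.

-1.78

E[payout] = 43·0.35 + 14·0.34 + 11·0.31
 = 15.05 + 4.76 + 3.41
 = 23.22
Net = 23.22 - 25 = -1.78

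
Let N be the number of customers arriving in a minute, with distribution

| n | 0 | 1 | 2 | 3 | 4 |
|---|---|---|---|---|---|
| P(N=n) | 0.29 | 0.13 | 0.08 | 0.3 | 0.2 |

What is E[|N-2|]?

1.41

E[|N-2|] = Σ |n-2|·P(N=n)
 = 2·0.29 + 1·0.13 + 0·0.08 + 1·0.3 + 2·0.2
 = 0.58 + 0.13 + 0 + 0.3 + 0.4
 = 1.41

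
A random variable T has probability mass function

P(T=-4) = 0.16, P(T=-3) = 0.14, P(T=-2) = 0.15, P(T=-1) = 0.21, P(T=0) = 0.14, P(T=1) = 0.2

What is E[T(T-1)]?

E[T(T-1)] = Σ t(t-1)·P(T=t)
 = 20·0.16 + 12·0.14 + 6·0.15 + 2·0.21 + 0·0.14 + 0·0.2
 = 3.2 + 1.68 + 0.9 + 0.42 + 0 + 0
 = 6.2

6.2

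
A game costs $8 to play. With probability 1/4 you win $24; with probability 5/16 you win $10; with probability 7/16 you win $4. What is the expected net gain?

E[payout] = 24·1/4 + 10·5/16 + 4·7/16
 = 6 + 25/8 + 7/4
 = 87/8
Net = 87/8 - 8 = 23/8

2.875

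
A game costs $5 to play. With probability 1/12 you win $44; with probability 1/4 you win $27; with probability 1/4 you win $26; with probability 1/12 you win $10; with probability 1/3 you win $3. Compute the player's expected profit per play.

13.75

E[payout] = 44·1/12 + 27·1/4 + 26·1/4 + 10·1/12 + 3·1/3
 = 11/3 + 27/4 + 13/2 + 5/6 + 1
 = 75/4
Net = 75/4 - 5 = 55/4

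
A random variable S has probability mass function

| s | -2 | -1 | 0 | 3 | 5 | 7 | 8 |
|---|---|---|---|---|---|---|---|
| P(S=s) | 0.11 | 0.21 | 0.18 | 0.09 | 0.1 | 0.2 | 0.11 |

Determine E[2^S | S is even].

70.91875

P(S is even) = 0.11 + 0.18 + 0.11 = 0.4.
E[2^S | S is even] = [0.25·0.11 + 1·0.18 + 256·0.11] / 0.4
 = 28.3675 / 0.4
 = 11347/160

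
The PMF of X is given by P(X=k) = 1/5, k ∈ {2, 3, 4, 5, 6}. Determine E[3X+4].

16

E[3X+4] = Σ (3x+4)·P(X=x)
 = 10·1/5 + 13·1/5 + 16·1/5 + 19·1/5 + 22·1/5
 = 2 + 13/5 + 16/5 + 19/5 + 22/5
 = 16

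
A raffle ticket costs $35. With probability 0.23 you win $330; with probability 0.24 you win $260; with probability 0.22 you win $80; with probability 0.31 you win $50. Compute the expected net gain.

E[payout] = 330·0.23 + 260·0.24 + 80·0.22 + 50·0.31
 = 75.9 + 62.4 + 17.6 + 15.5
 = 171.4
Net = 171.4 - 35 = 136.4

136.4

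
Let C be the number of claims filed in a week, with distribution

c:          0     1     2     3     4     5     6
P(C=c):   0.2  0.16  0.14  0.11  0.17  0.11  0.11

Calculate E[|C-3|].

1.78

E[|C-3|] = Σ |c-3|·P(C=c)
 = 3·0.2 + 2·0.16 + 1·0.14 + 0·0.11 + 1·0.17 + 2·0.11 + 3·0.11
 = 0.6 + 0.32 + 0.14 + 0 + 0.17 + 0.22 + 0.33
 = 1.78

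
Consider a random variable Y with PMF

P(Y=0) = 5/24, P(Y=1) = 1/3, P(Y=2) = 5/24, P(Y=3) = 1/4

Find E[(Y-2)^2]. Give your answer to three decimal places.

E[(Y-2)^2] = Σ (y-2)^2·P(Y=y)
 = 4·5/24 + 1·1/3 + 0·5/24 + 1·1/4
 = 5/6 + 1/3 + 0 + 1/4
 = 17/12

1.417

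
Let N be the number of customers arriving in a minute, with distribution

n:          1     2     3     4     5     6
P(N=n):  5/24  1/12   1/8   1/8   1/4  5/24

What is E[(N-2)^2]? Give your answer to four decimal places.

E[(N-2)^2] = Σ (n-2)^2·P(N=n)
 = 1·5/24 + 0·1/12 + 1·1/8 + 4·1/8 + 9·1/4 + 16·5/24
 = 5/24 + 0 + 1/8 + 1/2 + 9/4 + 10/3
 = 77/12

6.4167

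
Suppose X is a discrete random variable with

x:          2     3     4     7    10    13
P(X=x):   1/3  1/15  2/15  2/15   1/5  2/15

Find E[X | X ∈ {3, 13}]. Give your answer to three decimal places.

9.667

P(X ∈ {3, 13}) = 1/15 + 2/15 = 1/5.
E[X | X ∈ {3, 13}] = [3·1/15 + 13·2/15] / (1/5)
 = 29/15 / (1/5)
 = 29/3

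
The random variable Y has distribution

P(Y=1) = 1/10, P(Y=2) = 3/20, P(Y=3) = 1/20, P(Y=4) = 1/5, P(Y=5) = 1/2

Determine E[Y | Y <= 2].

1.6

P(Y <= 2) = 1/10 + 3/20 = 1/4.
E[Y | Y <= 2] = [1·1/10 + 2·3/20] / (1/4)
 = 2/5 / (1/4)
 = 8/5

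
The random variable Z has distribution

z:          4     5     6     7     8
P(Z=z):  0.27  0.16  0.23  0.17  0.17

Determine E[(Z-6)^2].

2.09

E[(Z-6)^2] = Σ (z-6)^2·P(Z=z)
 = 4·0.27 + 1·0.16 + 0·0.23 + 1·0.17 + 4·0.17
 = 1.08 + 0.16 + 0 + 0.17 + 0.68
 = 2.09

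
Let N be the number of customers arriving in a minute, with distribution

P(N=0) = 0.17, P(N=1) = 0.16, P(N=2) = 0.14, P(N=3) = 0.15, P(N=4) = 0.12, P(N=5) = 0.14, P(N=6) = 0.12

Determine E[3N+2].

10.37

E[3N+2] = Σ (3n+2)·P(N=n)
 = 2·0.17 + 5·0.16 + 8·0.14 + 11·0.15 + 14·0.12 + 17·0.14 + 20·0.12
 = 0.34 + 0.8 + 1.12 + 1.65 + 1.68 + 2.38 + 2.4
 = 10.37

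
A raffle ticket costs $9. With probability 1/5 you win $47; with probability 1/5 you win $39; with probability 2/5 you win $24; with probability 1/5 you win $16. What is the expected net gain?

21

E[payout] = 47·1/5 + 39·1/5 + 24·2/5 + 16·1/5
 = 47/5 + 39/5 + 48/5 + 16/5
 = 30
Net = 30 - 9 = 21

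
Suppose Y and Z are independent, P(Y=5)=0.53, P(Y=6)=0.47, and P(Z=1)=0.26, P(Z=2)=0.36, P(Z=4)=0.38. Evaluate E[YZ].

E[YZ] = Σ_y Σ_z yz · P(Y=y)P(Z=z)
 = 5·0.1378 + 10·0.1908 + 20·0.2014 + 6·0.1222 + 12·0.1692 + 24·0.1786
 = 0.689 + 1.908 + 4.028 + 0.7332 + 2.0304 + 4.2864
 = 13.675

13.675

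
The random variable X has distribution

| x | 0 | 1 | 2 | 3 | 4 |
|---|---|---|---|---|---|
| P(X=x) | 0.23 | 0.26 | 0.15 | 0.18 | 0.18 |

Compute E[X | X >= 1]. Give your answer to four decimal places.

2.3636

P(X >= 1) = 0.26 + 0.15 + 0.18 + 0.18 = 0.77.
E[X | X >= 1] = [1·0.26 + 2·0.15 + 3·0.18 + 4·0.18] / 0.77
 = 1.82 / 0.77
 = 26/11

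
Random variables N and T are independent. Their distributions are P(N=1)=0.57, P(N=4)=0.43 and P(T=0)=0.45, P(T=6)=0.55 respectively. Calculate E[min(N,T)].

1.2595

E[min(N,T)] = Σ_n Σ_t min(n,t) · P(N=n)P(T=t)
 = 0·0.2565 + 1·0.3135 + 0·0.1935 + 4·0.2365
 = 0 + 0.3135 + 0 + 0.946
 = 1.2595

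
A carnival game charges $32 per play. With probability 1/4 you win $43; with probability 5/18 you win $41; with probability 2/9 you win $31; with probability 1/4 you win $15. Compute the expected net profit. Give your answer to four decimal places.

0.7778

E[payout] = 43·1/4 + 41·5/18 + 31·2/9 + 15·1/4
 = 43/4 + 205/18 + 62/9 + 15/4
 = 295/9
Net = 295/9 - 32 = 7/9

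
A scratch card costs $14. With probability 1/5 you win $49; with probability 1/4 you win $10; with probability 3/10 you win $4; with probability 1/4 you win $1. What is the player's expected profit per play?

E[payout] = 49·1/5 + 10·1/4 + 4·3/10 + 1·1/4
 = 49/5 + 5/2 + 6/5 + 1/4
 = 55/4
Net = 55/4 - 14 = -1/4

-0.25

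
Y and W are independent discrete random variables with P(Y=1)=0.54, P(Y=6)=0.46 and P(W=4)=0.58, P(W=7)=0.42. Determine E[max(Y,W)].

5.7936

E[max(Y,W)] = Σ_y Σ_w max(y,w) · P(Y=y)P(W=w)
 = 4·0.3132 + 7·0.2268 + 6·0.2668 + 7·0.1932
 = 1.2528 + 1.5876 + 1.6008 + 1.3524
 = 5.7936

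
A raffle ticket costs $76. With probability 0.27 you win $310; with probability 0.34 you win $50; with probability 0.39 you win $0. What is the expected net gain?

24.7

E[payout] = 310·0.27 + 50·0.34 + 0·0.39
 = 83.7 + 17 + 0
 = 100.7
Net = 100.7 - 76 = 24.7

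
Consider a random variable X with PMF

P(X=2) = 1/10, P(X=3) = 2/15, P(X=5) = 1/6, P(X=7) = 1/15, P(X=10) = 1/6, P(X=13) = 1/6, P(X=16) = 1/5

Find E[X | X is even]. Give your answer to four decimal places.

10.8571

P(X is even) = 1/10 + 1/6 + 1/5 = 7/15.
E[X | X is even] = [2·1/10 + 10·1/6 + 16·1/5] / (7/15)
 = 76/15 / (7/15)
 = 76/7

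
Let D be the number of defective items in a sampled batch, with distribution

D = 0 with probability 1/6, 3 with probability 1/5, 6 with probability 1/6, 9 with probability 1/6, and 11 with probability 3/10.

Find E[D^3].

562.2

E[D^3] = Σ d^3·P(D=d)
 = 0·1/6 + 27·1/5 + 216·1/6 + 729·1/6 + 1331·3/10
 = 0 + 27/5 + 36 + 243/2 + 3993/10
 = 2811/5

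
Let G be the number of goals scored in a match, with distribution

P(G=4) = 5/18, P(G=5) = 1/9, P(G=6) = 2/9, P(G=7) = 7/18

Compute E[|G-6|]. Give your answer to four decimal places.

E[|G-6|] = Σ |g-6|·P(G=g)
 = 2·5/18 + 1·1/9 + 0·2/9 + 1·7/18
 = 5/9 + 1/9 + 0 + 7/18
 = 19/18

1.0556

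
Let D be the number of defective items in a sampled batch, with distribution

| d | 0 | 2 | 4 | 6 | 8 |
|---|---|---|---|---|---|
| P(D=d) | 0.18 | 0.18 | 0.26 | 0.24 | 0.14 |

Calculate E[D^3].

141.6

E[D^3] = Σ d^3·P(D=d)
 = 0·0.18 + 8·0.18 + 64·0.26 + 216·0.24 + 512·0.14
 = 0 + 1.44 + 16.64 + 51.84 + 71.68
 = 141.6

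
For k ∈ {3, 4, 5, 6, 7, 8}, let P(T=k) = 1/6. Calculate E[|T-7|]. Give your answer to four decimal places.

E[|T-7|] = Σ |t-7|·P(T=t)
 = 4·1/6 + 3·1/6 + 2·1/6 + 1·1/6 + 0·1/6 + 1·1/6
 = 2/3 + 1/2 + 1/3 + 1/6 + 0 + 1/6
 = 11/6

1.8333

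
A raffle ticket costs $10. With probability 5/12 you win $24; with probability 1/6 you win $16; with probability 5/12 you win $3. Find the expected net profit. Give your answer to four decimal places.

3.9167

E[payout] = 24·5/12 + 16·1/6 + 3·5/12
 = 10 + 8/3 + 5/4
 = 167/12
Net = 167/12 - 10 = 47/12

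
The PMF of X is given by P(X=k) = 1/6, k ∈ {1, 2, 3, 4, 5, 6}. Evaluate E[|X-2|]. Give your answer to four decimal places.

E[|X-2|] = Σ |x-2|·P(X=x)
 = 1·1/6 + 0·1/6 + 1·1/6 + 2·1/6 + 3·1/6 + 4·1/6
 = 1/6 + 0 + 1/6 + 1/3 + 1/2 + 2/3
 = 11/6

1.8333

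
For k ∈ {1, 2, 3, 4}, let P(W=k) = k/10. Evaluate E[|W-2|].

1.2

E[|W-2|] = Σ |w-2|·P(W=w)
 = 1·1/10 + 0·1/5 + 1·3/10 + 2·2/5
 = 1/10 + 0 + 3/10 + 4/5
 = 6/5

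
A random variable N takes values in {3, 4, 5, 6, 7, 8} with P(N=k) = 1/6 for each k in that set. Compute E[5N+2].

29.5

E[5N+2] = Σ (5n+2)·P(N=n)
 = 17·1/6 + 22·1/6 + 27·1/6 + 32·1/6 + 37·1/6 + 42·1/6
 = 17/6 + 11/3 + 9/2 + 16/3 + 37/6 + 7
 = 59/2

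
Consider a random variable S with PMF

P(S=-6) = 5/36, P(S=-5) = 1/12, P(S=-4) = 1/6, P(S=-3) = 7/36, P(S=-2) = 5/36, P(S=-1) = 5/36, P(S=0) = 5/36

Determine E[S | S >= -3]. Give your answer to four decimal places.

P(S >= -3) = 7/36 + 5/36 + 5/36 + 5/36 = 11/18.
E[S | S >= -3] = [(-3)·7/36 + (-2)·5/36 + (-1)·5/36 + 0·5/36] / (11/18)
 = -1 / (11/18)
 = -18/11

-1.6364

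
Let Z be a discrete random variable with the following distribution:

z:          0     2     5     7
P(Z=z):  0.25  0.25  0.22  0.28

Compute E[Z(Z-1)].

E[Z(Z-1)] = Σ z(z-1)·P(Z=z)
 = 0·0.25 + 2·0.25 + 20·0.22 + 42·0.28
 = 0 + 0.5 + 4.4 + 11.76
 = 16.66

16.66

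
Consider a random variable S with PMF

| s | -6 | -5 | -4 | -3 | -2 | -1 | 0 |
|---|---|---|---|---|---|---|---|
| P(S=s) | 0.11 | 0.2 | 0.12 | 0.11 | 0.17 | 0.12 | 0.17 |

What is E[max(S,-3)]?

-2.08

E[max(S,-3)] = Σ max(s,-3)·P(S=s)
 = (-3)·0.11 + (-3)·0.2 + (-3)·0.12 + (-3)·0.11 + (-2)·0.17 + (-1)·0.12 + 0·0.17
 = (-0.33) + (-0.6) + (-0.36) + (-0.33) + (-0.34) + (-0.12) + 0
 = -2.08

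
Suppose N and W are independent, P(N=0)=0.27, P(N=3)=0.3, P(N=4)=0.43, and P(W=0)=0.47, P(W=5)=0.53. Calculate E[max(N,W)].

E[max(N,W)] = Σ_n Σ_w max(n,w) · P(N=n)P(W=w)
 = 0·0.1269 + 5·0.1431 + 3·0.141 + 5·0.159 + 4·0.2021 + 5·0.2279
 = 0 + 0.7155 + 0.423 + 0.795 + 0.8084 + 1.1395
 = 3.8814

3.8814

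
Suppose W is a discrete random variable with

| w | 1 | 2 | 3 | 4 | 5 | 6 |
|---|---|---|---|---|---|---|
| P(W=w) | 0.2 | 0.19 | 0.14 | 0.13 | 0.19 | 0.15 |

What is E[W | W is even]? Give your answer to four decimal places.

3.8298

P(W is even) = 0.19 + 0.13 + 0.15 = 0.47.
E[W | W is even] = [2·0.19 + 4·0.13 + 6·0.15] / 0.47
 = 1.8 / 0.47
 = 180/47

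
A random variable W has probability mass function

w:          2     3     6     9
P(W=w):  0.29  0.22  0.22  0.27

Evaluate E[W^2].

32.93

E[W^2] = Σ w^2·P(W=w)
 = 4·0.29 + 9·0.22 + 36·0.22 + 81·0.27
 = 1.16 + 1.98 + 7.92 + 21.87
 = 32.93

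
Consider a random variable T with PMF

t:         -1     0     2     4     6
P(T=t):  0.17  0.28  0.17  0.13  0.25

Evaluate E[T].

E[T] = Σ t·P(T=t)
 = (-1)·0.17 + 0·0.28 + 2·0.17 + 4·0.13 + 6·0.25
 = (-0.17) + 0 + 0.34 + 0.52 + 1.5
 = 2.19

2.19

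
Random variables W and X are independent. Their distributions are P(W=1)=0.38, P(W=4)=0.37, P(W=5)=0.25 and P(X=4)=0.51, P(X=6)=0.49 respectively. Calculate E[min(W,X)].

E[min(W,X)] = Σ_w Σ_x min(w,x) · P(W=w)P(X=x)
 = 1·0.1938 + 1·0.1862 + 4·0.1887 + 4·0.1813 + 4·0.1275 + 5·0.1225
 = 0.1938 + 0.1862 + 0.7548 + 0.7252 + 0.51 + 0.6125
 = 2.9825

2.9825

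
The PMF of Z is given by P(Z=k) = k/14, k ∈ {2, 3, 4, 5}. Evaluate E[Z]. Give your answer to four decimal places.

3.8571

E[Z] = Σ z·P(Z=z)
 = 2·1/7 + 3·3/14 + 4·2/7 + 5·5/14
 = 2/7 + 9/14 + 8/7 + 25/14
 = 27/7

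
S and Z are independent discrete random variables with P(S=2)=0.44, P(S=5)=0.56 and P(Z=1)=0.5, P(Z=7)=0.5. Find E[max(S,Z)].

5.34

E[max(S,Z)] = Σ_s Σ_z max(s,z) · P(S=s)P(Z=z)
 = 2·0.22 + 7·0.22 + 5·0.28 + 7·0.28
 = 0.44 + 1.54 + 1.4 + 1.96
 = 5.34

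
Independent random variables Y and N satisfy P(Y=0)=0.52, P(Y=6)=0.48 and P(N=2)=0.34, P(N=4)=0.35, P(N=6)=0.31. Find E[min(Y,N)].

E[min(Y,N)] = Σ_y Σ_n min(y,n) · P(Y=y)P(N=n)
 = 0·0.1768 + 0·0.182 + 0·0.1612 + 2·0.1632 + 4·0.168 + 6·0.1488
 = 0 + 0 + 0 + 0.3264 + 0.672 + 0.8928
 = 1.8912

1.8912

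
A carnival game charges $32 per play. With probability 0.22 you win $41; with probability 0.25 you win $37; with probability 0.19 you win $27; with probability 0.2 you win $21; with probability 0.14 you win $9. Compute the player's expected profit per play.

E[payout] = 41·0.22 + 37·0.25 + 27·0.19 + 21·0.2 + 9·0.14
 = 9.02 + 9.25 + 5.13 + 4.2 + 1.26
 = 28.86
Net = 28.86 - 32 = -3.14

-3.14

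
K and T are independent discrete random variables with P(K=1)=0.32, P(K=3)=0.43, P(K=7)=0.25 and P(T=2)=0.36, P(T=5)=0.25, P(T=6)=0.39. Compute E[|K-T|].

E[|K-T|] = Σ_k Σ_t |k-t| · P(K=k)P(T=t)
 = 1·0.1152 + 4·0.08 + 5·0.1248 + 1·0.1548 + 2·0.1075 + 3·0.1677 + 5·0.09 + 2·0.0625 + 1·0.0975
 = 0.1152 + 0.32 + 0.624 + 0.1548 + 0.215 + 0.5031 + 0.45 + 0.125 + 0.0975
 = 2.6046

2.6046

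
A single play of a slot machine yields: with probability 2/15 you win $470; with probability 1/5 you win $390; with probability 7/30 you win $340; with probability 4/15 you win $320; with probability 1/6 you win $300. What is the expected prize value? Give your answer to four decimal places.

355.3333

E[payout] = 470·2/15 + 390·1/5 + 340·7/30 + 320·4/15 + 300·1/6
 = 188/3 + 78 + 238/3 + 256/3 + 50
 = 1066/3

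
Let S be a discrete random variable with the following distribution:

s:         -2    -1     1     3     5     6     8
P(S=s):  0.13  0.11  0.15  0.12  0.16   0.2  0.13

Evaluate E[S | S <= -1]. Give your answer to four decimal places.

P(S <= -1) = 0.13 + 0.11 = 0.24.
E[S | S <= -1] = [(-2)·0.13 + (-1)·0.11] / 0.24
 = -0.37 / 0.24
 = -37/24

-1.5417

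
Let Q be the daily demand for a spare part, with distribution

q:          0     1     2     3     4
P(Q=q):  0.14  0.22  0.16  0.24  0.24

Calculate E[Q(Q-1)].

4.64

E[Q(Q-1)] = Σ q(q-1)·P(Q=q)
 = 0·0.14 + 0·0.22 + 2·0.16 + 6·0.24 + 12·0.24
 = 0 + 0 + 0.32 + 1.44 + 2.88
 = 4.64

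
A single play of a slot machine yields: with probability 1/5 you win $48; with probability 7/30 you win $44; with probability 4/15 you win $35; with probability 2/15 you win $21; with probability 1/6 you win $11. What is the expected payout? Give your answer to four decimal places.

33.8333

E[payout] = 48·1/5 + 44·7/30 + 35·4/15 + 21·2/15 + 11·1/6
 = 48/5 + 154/15 + 28/3 + 14/5 + 11/6
 = 203/6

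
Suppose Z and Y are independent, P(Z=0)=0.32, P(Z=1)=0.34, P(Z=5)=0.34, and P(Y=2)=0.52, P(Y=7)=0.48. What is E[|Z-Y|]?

3.4208

E[|Z-Y|] = Σ_z Σ_y |z-y| · P(Z=z)P(Y=y)
 = 2·0.1664 + 7·0.1536 + 1·0.1768 + 6·0.1632 + 3·0.1768 + 2·0.1632
 = 0.3328 + 1.0752 + 0.1768 + 0.9792 + 0.5304 + 0.3264
 = 3.4208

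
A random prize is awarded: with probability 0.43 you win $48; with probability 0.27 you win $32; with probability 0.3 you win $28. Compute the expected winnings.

E[payout] = 48·0.43 + 32·0.27 + 28·0.3
 = 20.64 + 8.64 + 8.4
 = 37.68

37.68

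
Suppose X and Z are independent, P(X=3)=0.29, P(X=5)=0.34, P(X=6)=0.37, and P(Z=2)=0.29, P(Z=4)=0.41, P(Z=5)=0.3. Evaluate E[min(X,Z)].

E[min(X,Z)] = Σ_x Σ_z min(x,z) · P(X=x)P(Z=z)
 = 2·0.0841 + 3·0.1189 + 3·0.087 + 2·0.0986 + 4·0.1394 + 5·0.102 + 2·0.1073 + 4·0.1517 + 5·0.111
 = 0.1682 + 0.3567 + 0.261 + 0.1972 + 0.5576 + 0.51 + 0.2146 + 0.6068 + 0.555
 = 3.4271

3.4271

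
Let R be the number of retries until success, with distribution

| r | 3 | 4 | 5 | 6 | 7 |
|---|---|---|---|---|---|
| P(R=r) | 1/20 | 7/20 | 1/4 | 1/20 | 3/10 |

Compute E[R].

5.2

E[R] = Σ r·P(R=r)
 = 3·1/20 + 4·7/20 + 5·1/4 + 6·1/20 + 7·3/10
 = 3/20 + 7/5 + 5/4 + 3/10 + 21/10
 = 26/5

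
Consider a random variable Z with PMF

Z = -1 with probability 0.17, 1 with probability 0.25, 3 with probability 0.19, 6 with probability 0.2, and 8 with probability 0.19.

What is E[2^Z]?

E[2^Z] = Σ 2^z·P(Z=z)
 = 0.5·0.17 + 2·0.25 + 8·0.19 + 64·0.2 + 256·0.19
 = 0.085 + 0.5 + 1.52 + 12.8 + 48.64
 = 63.545

63.545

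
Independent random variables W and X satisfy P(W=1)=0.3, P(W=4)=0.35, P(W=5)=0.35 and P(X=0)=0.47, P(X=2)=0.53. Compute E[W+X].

E[W+X] = Σ_w Σ_x (w+x) · P(W=w)P(X=x)
 = 1·0.141 + 3·0.159 + 4·0.1645 + 6·0.1855 + 5·0.1645 + 7·0.1855
 = 0.141 + 0.477 + 0.658 + 1.113 + 0.8225 + 1.2985
 = 4.51

4.51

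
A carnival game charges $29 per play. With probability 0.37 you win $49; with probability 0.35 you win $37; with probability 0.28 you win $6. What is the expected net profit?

E[payout] = 49·0.37 + 37·0.35 + 6·0.28
 = 18.13 + 12.95 + 1.68
 = 32.76
Net = 32.76 - 29 = 3.76

3.76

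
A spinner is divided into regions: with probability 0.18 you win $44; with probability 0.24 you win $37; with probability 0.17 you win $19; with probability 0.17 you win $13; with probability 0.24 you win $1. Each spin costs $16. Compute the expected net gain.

6.48

E[payout] = 44·0.18 + 37·0.24 + 19·0.17 + 13·0.17 + 1·0.24
 = 7.92 + 8.88 + 3.23 + 2.21 + 0.24
 = 22.48
Net = 22.48 - 16 = 6.48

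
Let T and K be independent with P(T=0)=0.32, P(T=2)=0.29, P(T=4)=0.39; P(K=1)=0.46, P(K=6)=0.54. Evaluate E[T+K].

5.84

E[T+K] = Σ_t Σ_k (t+k) · P(T=t)P(K=k)
 = 1·0.1472 + 6·0.1728 + 3·0.1334 + 8·0.1566 + 5·0.1794 + 10·0.2106
 = 0.1472 + 1.0368 + 0.4002 + 1.2528 + 0.897 + 2.106
 = 5.84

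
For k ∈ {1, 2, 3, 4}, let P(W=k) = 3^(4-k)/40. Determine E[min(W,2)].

E[min(W,2)] = Σ min(w,2)·P(W=w)
 = 1·27/40 + 2·9/40 + 2·3/40 + 2·1/40
 = 27/40 + 9/20 + 3/20 + 1/20
 = 53/40

1.325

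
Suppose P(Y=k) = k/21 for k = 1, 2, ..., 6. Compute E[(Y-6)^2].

E[(Y-6)^2] = Σ (y-6)^2·P(Y=y)
 = 25·1/21 + 16·2/21 + 9·1/7 + 4·4/21 + 1·5/21 + 0·2/7
 = 25/21 + 32/21 + 9/7 + 16/21 + 5/21 + 0
 = 5

5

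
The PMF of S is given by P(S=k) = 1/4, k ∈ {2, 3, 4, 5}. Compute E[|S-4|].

1

E[|S-4|] = Σ |s-4|·P(S=s)
 = 2·1/4 + 1·1/4 + 0·1/4 + 1·1/4
 = 1/2 + 1/4 + 0 + 1/4
 = 1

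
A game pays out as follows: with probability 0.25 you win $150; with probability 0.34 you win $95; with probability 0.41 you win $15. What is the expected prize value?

75.95

E[payout] = 150·0.25 + 95·0.34 + 15·0.41
 = 37.5 + 32.3 + 6.15
 = 75.95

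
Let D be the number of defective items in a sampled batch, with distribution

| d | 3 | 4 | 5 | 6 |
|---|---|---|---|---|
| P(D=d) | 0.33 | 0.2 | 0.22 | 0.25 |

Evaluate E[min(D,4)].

3.67

E[min(D,4)] = Σ min(d,4)·P(D=d)
 = 3·0.33 + 4·0.2 + 4·0.22 + 4·0.25
 = 0.99 + 0.8 + 0.88 + 1
 = 3.67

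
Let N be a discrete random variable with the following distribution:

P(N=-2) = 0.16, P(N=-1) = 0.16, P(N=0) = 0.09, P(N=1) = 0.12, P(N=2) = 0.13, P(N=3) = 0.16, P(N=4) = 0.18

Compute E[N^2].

E[N^2] = Σ n^2·P(N=n)
 = 4·0.16 + 1·0.16 + 0·0.09 + 1·0.12 + 4·0.13 + 9·0.16 + 16·0.18
 = 0.64 + 0.16 + 0 + 0.12 + 0.52 + 1.44 + 2.88
 = 5.76

5.76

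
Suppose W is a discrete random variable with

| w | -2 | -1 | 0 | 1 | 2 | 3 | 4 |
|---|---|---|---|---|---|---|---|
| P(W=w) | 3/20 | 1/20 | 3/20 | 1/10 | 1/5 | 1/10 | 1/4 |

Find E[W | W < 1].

-1

P(W < 1) = 3/20 + 1/20 + 3/20 = 7/20.
E[W | W < 1] = [(-2)·3/20 + (-1)·1/20 + 0·3/20] / (7/20)
 = -7/20 / (7/20)
 = -1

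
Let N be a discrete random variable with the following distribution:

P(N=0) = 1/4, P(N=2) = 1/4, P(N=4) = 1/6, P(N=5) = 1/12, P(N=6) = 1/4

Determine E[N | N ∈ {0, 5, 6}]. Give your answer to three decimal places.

3.286

P(N ∈ {0, 5, 6}) = 1/4 + 1/12 + 1/4 = 7/12.
E[N | N ∈ {0, 5, 6}] = [0·1/4 + 5·1/12 + 6·1/4] / (7/12)
 = 23/12 / (7/12)
 = 23/7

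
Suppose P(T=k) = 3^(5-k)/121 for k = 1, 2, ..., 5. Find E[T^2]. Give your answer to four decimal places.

E[T^2] = Σ t^2·P(T=t)
 = 1·81/121 + 4·27/121 + 9·9/121 + 16·3/121 + 25·1/121
 = 81/121 + 108/121 + 81/121 + 48/121 + 25/121
 = 343/121

2.8347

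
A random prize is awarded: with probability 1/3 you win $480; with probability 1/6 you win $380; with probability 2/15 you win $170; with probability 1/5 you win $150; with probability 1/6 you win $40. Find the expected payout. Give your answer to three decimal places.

282.667

E[payout] = 480·1/3 + 380·1/6 + 170·2/15 + 150·1/5 + 40·1/6
 = 160 + 190/3 + 68/3 + 30 + 20/3
 = 848/3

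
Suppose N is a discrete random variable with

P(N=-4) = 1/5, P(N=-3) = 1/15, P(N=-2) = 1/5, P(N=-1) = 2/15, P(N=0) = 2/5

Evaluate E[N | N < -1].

-3

P(N < -1) = 1/5 + 1/15 + 1/5 = 7/15.
E[N | N < -1] = [(-4)·1/5 + (-3)·1/15 + (-2)·1/5] / (7/15)
 = -7/5 / (7/15)
 = -3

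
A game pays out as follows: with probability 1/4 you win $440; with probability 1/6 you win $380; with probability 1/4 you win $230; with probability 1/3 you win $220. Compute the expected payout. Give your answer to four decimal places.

304.1667

E[payout] = 440·1/4 + 380·1/6 + 230·1/4 + 220·1/3
 = 110 + 190/3 + 115/2 + 220/3
 = 1825/6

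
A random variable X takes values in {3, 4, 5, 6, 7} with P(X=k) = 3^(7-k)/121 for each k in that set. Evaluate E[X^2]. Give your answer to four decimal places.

E[X^2] = Σ x^2·P(X=x)
 = 9·81/121 + 16·27/121 + 25·9/121 + 36·3/121 + 49·1/121
 = 729/121 + 432/121 + 225/121 + 108/121 + 49/121
 = 1543/121

12.7521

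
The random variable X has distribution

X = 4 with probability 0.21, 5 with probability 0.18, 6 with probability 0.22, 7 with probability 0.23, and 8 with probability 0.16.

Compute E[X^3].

244.27

E[X^3] = Σ x^3·P(X=x)
 = 64·0.21 + 125·0.18 + 216·0.22 + 343·0.23 + 512·0.16
 = 13.44 + 22.5 + 47.52 + 78.89 + 81.92
 = 244.27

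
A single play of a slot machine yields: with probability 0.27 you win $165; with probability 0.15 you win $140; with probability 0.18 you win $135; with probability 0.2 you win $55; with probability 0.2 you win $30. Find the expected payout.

E[payout] = 165·0.27 + 140·0.15 + 135·0.18 + 55·0.2 + 30·0.2
 = 44.55 + 21 + 24.3 + 11 + 6
 = 106.85

106.85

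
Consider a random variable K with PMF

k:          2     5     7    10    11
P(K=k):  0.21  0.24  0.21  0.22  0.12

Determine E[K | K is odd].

P(K is odd) = 0.24 + 0.21 + 0.12 = 0.57.
E[K | K is odd] = [5·0.24 + 7·0.21 + 11·0.12] / 0.57
 = 3.99 / 0.57
 = 7

7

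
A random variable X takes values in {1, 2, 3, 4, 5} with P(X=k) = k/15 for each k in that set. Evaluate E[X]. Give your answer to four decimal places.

E[X] = Σ x·P(X=x)
 = 1·1/15 + 2·2/15 + 3·1/5 + 4·4/15 + 5·1/3
 = 1/15 + 4/15 + 3/5 + 16/15 + 5/3
 = 11/3

3.6667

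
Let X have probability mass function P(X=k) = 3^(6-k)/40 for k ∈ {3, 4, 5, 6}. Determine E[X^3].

E[X^3] = Σ x^3·P(X=x)
 = 27·27/40 + 64·9/40 + 125·3/40 + 216·1/40
 = 729/40 + 72/5 + 75/8 + 27/5
 = 237/5

47.4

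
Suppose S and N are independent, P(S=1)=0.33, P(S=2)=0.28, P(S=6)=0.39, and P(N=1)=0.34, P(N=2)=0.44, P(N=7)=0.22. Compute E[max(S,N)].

E[max(S,N)] = Σ_s Σ_n max(s,n) · P(S=s)P(N=n)
 = 1·0.1122 + 2·0.1452 + 7·0.0726 + 2·0.0952 + 2·0.1232 + 7·0.0616 + 6·0.1326 + 6·0.1716 + 7·0.0858
 = 0.1122 + 0.2904 + 0.5082 + 0.1904 + 0.2464 + 0.4312 + 0.7956 + 1.0296 + 0.6006
 = 4.2046

4.2046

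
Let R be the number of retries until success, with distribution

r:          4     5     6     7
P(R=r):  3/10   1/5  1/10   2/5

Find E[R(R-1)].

27.4

E[R(R-1)] = Σ r(r-1)·P(R=r)
 = 12·3/10 + 20·1/5 + 30·1/10 + 42·2/5
 = 18/5 + 4 + 3 + 84/5
 = 137/5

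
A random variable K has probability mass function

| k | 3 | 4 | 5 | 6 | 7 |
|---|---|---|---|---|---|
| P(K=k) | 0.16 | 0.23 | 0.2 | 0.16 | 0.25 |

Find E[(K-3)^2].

E[(K-3)^2] = Σ (k-3)^2·P(K=k)
 = 0·0.16 + 1·0.23 + 4·0.2 + 9·0.16 + 16·0.25
 = 0 + 0.23 + 0.8 + 1.44 + 4
 = 6.47

6.47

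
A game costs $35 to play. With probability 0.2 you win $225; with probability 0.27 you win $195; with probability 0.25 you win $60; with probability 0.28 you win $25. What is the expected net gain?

84.65

E[payout] = 225·0.2 + 195·0.27 + 60·0.25 + 25·0.28
 = 45 + 52.65 + 15 + 7
 = 119.65
Net = 119.65 - 35 = 84.65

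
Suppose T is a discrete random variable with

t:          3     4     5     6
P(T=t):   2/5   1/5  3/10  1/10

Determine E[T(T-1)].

13.8

E[T(T-1)] = Σ t(t-1)·P(T=t)
 = 6·2/5 + 12·1/5 + 20·3/10 + 30·1/10
 = 12/5 + 12/5 + 6 + 3
 = 69/5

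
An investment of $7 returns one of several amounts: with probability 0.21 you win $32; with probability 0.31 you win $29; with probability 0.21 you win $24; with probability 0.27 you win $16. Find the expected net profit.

18.07

E[payout] = 32·0.21 + 29·0.31 + 24·0.21 + 16·0.27
 = 6.72 + 8.99 + 5.04 + 4.32
 = 25.07
Net = 25.07 - 7 = 18.07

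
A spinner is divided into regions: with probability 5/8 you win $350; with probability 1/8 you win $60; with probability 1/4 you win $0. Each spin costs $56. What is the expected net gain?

170.25

E[payout] = 350·5/8 + 60·1/8 + 0·1/4
 = 875/4 + 15/2 + 0
 = 905/4
Net = 905/4 - 56 = 681/4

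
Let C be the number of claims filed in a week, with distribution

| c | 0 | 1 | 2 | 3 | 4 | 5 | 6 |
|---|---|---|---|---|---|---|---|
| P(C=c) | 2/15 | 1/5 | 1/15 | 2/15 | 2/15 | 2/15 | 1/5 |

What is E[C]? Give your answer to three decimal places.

E[C] = Σ c·P(C=c)
 = 0·2/15 + 1·1/5 + 2·1/15 + 3·2/15 + 4·2/15 + 5·2/15 + 6·1/5
 = 0 + 1/5 + 2/15 + 2/5 + 8/15 + 2/3 + 6/5
 = 47/15

3.133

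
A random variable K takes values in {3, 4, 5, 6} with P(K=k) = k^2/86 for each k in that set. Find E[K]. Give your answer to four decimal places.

5.0233

E[K] = Σ k·P(K=k)
 = 3·9/86 + 4·8/43 + 5·25/86 + 6·18/43
 = 27/86 + 32/43 + 125/86 + 108/43
 = 216/43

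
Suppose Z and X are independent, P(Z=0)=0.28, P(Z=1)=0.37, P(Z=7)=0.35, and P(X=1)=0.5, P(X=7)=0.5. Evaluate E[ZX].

11.28

E[ZX] = Σ_z Σ_x zx · P(Z=z)P(X=x)
 = 0·0.14 + 0·0.14 + 1·0.185 + 7·0.185 + 7·0.175 + 49·0.175
 = 0 + 0 + 0.185 + 1.295 + 1.225 + 8.575
 = 11.28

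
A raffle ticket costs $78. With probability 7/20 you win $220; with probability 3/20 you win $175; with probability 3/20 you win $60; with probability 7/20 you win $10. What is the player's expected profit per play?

E[payout] = 220·7/20 + 175·3/20 + 60·3/20 + 10·7/20
 = 77 + 105/4 + 9 + 7/2
 = 463/4
Net = 463/4 - 78 = 151/4

37.75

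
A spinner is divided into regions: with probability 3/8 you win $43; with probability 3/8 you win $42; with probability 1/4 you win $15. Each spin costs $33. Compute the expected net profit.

E[payout] = 43·3/8 + 42·3/8 + 15·1/4
 = 129/8 + 63/4 + 15/4
 = 285/8
Net = 285/8 - 33 = 21/8

2.625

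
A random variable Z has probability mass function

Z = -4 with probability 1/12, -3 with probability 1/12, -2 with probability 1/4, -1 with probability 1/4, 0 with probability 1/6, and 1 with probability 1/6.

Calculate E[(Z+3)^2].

5.5

E[(Z+3)^2] = Σ (z+3)^2·P(Z=z)
 = 1·1/12 + 0·1/12 + 1·1/4 + 4·1/4 + 9·1/6 + 16·1/6
 = 1/12 + 0 + 1/4 + 1 + 3/2 + 8/3
 = 11/2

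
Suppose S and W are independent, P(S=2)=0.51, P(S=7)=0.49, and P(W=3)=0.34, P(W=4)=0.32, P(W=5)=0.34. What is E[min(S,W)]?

2.98

E[min(S,W)] = Σ_s Σ_w min(s,w) · P(S=s)P(W=w)
 = 2·0.1734 + 2·0.1632 + 2·0.1734 + 3·0.1666 + 4·0.1568 + 5·0.1666
 = 0.3468 + 0.3264 + 0.3468 + 0.4998 + 0.6272 + 0.833
 = 2.98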